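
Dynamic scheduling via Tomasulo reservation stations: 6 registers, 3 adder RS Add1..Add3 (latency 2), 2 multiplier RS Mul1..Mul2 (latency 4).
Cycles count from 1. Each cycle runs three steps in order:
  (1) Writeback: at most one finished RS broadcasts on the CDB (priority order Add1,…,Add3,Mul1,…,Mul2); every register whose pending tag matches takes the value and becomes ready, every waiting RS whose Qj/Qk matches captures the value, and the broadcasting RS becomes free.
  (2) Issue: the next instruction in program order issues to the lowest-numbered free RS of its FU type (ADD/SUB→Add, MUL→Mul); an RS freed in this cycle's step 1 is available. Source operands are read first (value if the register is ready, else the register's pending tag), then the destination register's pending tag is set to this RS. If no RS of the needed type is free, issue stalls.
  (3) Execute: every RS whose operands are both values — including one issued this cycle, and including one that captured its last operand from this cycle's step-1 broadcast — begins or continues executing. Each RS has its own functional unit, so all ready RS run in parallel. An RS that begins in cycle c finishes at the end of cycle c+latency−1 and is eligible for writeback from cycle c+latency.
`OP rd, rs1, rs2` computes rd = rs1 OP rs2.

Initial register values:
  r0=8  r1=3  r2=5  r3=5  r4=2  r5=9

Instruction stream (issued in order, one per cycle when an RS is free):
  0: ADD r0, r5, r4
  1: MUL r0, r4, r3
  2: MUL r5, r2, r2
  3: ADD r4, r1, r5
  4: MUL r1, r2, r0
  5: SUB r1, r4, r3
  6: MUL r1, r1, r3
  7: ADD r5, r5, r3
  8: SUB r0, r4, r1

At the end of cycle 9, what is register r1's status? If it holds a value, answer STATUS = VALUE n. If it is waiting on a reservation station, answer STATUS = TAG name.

cycle 1: issue ADD r0<-Add1 // r0:Add1,r1:3,r2:5,r3:5,r4:2,r5:9
cycle 2: issue MUL r0<-Mul1 // r0:Mul1,r1:3,r2:5,r3:5,r4:2,r5:9
cycle 3: CDB Add1=11; issue MUL r5<-Mul2 // r0:Mul1,r1:3,r2:5,r3:5,r4:2,r5:Mul2
cycle 4: issue ADD r4<-Add1 // r0:Mul1,r1:3,r2:5,r3:5,r4:Add1,r5:Mul2
cycle 5: stall // r0:Mul1,r1:3,r2:5,r3:5,r4:Add1,r5:Mul2
cycle 6: CDB Mul1=10; issue MUL r1<-Mul1 // r0:10,r1:Mul1,r2:5,r3:5,r4:Add1,r5:Mul2
cycle 7: CDB Mul2=25; issue SUB r1<-Add2 // r0:10,r1:Add2,r2:5,r3:5,r4:Add1,r5:25
cycle 8: issue MUL r1<-Mul2 // r0:10,r1:Mul2,r2:5,r3:5,r4:Add1,r5:25
cycle 9: CDB Add1=28; issue ADD r5<-Add1 // r0:10,r1:Mul2,r2:5,r3:5,r4:28,r5:Add1

STATUS = TAG Mul2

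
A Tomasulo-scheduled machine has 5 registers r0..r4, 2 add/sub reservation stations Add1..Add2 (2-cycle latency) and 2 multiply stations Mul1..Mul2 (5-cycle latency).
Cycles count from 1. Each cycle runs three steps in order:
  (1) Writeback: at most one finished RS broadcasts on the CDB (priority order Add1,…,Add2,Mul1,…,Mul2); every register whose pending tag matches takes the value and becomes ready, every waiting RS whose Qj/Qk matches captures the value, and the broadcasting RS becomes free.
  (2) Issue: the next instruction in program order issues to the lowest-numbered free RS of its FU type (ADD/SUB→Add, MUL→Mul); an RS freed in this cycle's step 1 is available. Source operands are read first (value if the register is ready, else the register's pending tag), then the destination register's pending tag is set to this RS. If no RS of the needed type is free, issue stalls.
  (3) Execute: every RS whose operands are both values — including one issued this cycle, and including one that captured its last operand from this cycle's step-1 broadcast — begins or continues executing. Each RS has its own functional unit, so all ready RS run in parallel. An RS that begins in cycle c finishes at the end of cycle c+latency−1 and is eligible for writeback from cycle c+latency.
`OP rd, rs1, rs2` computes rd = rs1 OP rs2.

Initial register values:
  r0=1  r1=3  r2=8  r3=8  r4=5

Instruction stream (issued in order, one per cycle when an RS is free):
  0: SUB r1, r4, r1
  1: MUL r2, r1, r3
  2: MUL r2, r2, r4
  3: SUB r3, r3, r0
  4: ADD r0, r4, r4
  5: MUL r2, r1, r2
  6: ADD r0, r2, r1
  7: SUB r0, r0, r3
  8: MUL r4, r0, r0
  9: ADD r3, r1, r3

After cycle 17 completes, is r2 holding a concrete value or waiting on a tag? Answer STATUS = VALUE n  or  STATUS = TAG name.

c1: issue SUB r1<-Add1 | r0:1,r1:Add1,r2:8,r3:8,r4:5
c2: issue MUL r2<-Mul1 | r0:1,r1:Add1,r2:Mul1,r3:8,r4:5
c3: CDB Add1=2; issue MUL r2<-Mul2 | r0:1,r1:2,r2:Mul2,r3:8,r4:5
c4: issue SUB r3<-Add1 | r0:1,r1:2,r2:Mul2,r3:Add1,r4:5
c5: issue ADD r0<-Add2 | r0:Add2,r1:2,r2:Mul2,r3:Add1,r4:5
c6: CDB Add1=7; stall | r0:Add2,r1:2,r2:Mul2,r3:7,r4:5
c7: CDB Add2=10; stall | r0:10,r1:2,r2:Mul2,r3:7,r4:5
c8: CDB Mul1=16; issue MUL r2<-Mul1 | r0:10,r1:2,r2:Mul1,r3:7,r4:5
c9: issue ADD r0<-Add1 | r0:Add1,r1:2,r2:Mul1,r3:7,r4:5
c10: issue SUB r0<-Add2 | r0:Add2,r1:2,r2:Mul1,r3:7,r4:5
c11: stall | r0:Add2,r1:2,r2:Mul1,r3:7,r4:5
c12: stall | r0:Add2,r1:2,r2:Mul1,r3:7,r4:5
c13: CDB Mul2=80; issue MUL r4<-Mul2 | r0:Add2,r1:2,r2:Mul1,r3:7,r4:Mul2
c14: stall | r0:Add2,r1:2,r2:Mul1,r3:7,r4:Mul2
c15: stall | r0:Add2,r1:2,r2:Mul1,r3:7,r4:Mul2
c16: stall | r0:Add2,r1:2,r2:Mul1,r3:7,r4:Mul2
c17: stall | r0:Add2,r1:2,r2:Mul1,r3:7,r4:Mul2

STATUS = TAG Mul1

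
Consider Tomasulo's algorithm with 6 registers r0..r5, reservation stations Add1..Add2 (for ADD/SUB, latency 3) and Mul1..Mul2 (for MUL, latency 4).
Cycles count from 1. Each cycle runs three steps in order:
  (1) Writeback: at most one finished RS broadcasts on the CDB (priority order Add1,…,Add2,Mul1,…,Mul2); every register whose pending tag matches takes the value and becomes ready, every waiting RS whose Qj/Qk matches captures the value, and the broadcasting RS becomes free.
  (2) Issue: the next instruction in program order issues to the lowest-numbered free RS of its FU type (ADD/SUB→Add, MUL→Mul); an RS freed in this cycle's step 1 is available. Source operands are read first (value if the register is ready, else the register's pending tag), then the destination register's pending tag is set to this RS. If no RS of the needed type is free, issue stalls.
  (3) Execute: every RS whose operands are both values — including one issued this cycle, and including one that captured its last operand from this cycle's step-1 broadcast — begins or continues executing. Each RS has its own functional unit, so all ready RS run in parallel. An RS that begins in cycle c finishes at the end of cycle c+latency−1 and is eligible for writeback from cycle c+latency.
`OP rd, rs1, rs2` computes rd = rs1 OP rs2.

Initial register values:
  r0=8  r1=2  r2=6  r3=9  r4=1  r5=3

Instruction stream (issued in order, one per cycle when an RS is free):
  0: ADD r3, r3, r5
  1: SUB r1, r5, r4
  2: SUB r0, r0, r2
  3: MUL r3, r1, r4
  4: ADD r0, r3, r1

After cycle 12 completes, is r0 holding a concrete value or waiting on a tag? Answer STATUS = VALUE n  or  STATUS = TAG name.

STATUS = VALUE 4

c1: issue ADD r3<-Add1 | r0:8,r1:2,r2:6,r3:Add1,r4:1,r5:3
c2: issue SUB r1<-Add2 | r0:8,r1:Add2,r2:6,r3:Add1,r4:1,r5:3
c3: stall | r0:8,r1:Add2,r2:6,r3:Add1,r4:1,r5:3
c4: CDB Add1=12; issue SUB r0<-Add1 | r0:Add1,r1:Add2,r2:6,r3:12,r4:1,r5:3
c5: CDB Add2=2; issue MUL r3<-Mul1 | r0:Add1,r1:2,r2:6,r3:Mul1,r4:1,r5:3
c6: issue ADD r0<-Add2 | r0:Add2,r1:2,r2:6,r3:Mul1,r4:1,r5:3
c7: CDB Add1=2 | r0:Add2,r1:2,r2:6,r3:Mul1,r4:1,r5:3
c8: - | r0:Add2,r1:2,r2:6,r3:Mul1,r4:1,r5:3
c9: CDB Mul1=2 | r0:Add2,r1:2,r2:6,r3:2,r4:1,r5:3
c10: - | r0:Add2,r1:2,r2:6,r3:2,r4:1,r5:3
c11: - | r0:Add2,r1:2,r2:6,r3:2,r4:1,r5:3
c12: CDB Add2=4 | r0:4,r1:2,r2:6,r3:2,r4:1,r5:3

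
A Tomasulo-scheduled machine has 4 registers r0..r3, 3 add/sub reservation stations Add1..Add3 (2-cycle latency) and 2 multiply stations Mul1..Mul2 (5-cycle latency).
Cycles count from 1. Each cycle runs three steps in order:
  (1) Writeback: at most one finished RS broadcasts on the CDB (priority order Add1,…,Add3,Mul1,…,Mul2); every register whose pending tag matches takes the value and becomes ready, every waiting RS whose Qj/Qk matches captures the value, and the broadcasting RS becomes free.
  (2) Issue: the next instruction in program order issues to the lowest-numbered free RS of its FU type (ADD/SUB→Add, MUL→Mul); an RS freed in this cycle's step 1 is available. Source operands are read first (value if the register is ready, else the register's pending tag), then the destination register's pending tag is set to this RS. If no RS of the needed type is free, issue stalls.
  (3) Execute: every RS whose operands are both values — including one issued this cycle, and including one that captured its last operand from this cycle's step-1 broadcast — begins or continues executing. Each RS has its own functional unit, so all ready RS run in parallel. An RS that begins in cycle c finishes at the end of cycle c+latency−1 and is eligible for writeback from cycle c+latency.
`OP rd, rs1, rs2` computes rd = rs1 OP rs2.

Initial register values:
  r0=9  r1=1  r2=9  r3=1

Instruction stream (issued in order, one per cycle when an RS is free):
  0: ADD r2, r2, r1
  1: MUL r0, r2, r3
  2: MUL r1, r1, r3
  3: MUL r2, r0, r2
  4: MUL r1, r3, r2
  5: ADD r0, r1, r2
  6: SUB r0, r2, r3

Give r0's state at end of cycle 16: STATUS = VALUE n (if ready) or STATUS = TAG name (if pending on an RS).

cycle 1: issue ADD r2<-Add1 // r0:9,r1:1,r2:Add1,r3:1
cycle 2: issue MUL r0<-Mul1 // r0:Mul1,r1:1,r2:Add1,r3:1
cycle 3: CDB Add1=10; issue MUL r1<-Mul2 // r0:Mul1,r1:Mul2,r2:10,r3:1
cycle 4: stall // r0:Mul1,r1:Mul2,r2:10,r3:1
cycle 5: stall // r0:Mul1,r1:Mul2,r2:10,r3:1
cycle 6: stall // r0:Mul1,r1:Mul2,r2:10,r3:1
cycle 7: stall // r0:Mul1,r1:Mul2,r2:10,r3:1
cycle 8: CDB Mul1=10; issue MUL r2<-Mul1 // r0:10,r1:Mul2,r2:Mul1,r3:1
cycle 9: CDB Mul2=1; issue MUL r1<-Mul2 // r0:10,r1:Mul2,r2:Mul1,r3:1
cycle 10: issue ADD r0<-Add1 // r0:Add1,r1:Mul2,r2:Mul1,r3:1
cycle 11: issue SUB r0<-Add2 // r0:Add2,r1:Mul2,r2:Mul1,r3:1
cycle 12: - // r0:Add2,r1:Mul2,r2:Mul1,r3:1
cycle 13: CDB Mul1=100 // r0:Add2,r1:Mul2,r2:100,r3:1
cycle 14: - // r0:Add2,r1:Mul2,r2:100,r3:1
cycle 15: CDB Add2=99 // r0:99,r1:Mul2,r2:100,r3:1
cycle 16: - // r0:99,r1:Mul2,r2:100,r3:1

STATUS = VALUE 99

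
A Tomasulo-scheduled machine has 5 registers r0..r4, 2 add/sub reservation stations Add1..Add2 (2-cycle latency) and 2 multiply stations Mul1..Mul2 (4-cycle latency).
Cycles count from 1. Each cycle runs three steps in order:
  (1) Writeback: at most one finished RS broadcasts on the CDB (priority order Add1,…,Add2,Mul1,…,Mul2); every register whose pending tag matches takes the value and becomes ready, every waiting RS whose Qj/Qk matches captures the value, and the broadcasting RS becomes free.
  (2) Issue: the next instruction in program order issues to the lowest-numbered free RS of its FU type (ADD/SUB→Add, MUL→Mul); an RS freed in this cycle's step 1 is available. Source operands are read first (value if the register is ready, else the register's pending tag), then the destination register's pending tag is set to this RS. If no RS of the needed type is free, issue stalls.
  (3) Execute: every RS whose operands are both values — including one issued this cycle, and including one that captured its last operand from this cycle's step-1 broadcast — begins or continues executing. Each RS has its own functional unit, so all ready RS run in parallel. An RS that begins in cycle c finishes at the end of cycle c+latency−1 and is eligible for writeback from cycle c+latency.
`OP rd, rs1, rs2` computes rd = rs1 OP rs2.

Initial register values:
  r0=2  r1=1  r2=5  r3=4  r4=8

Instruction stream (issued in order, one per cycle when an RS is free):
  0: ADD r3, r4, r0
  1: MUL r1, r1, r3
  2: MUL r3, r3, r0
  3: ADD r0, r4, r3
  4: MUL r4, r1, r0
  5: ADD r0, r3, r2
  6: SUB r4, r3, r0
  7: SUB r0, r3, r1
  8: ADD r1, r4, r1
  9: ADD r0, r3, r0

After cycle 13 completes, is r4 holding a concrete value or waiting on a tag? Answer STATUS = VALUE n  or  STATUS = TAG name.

c1: issue ADD r3<-Add1 | r0:2,r1:1,r2:5,r3:Add1,r4:8
c2: issue MUL r1<-Mul1 | r0:2,r1:Mul1,r2:5,r3:Add1,r4:8
c3: CDB Add1=10; issue MUL r3<-Mul2 | r0:2,r1:Mul1,r2:5,r3:Mul2,r4:8
c4: issue ADD r0<-Add1 | r0:Add1,r1:Mul1,r2:5,r3:Mul2,r4:8
c5: stall | r0:Add1,r1:Mul1,r2:5,r3:Mul2,r4:8
c6: stall | r0:Add1,r1:Mul1,r2:5,r3:Mul2,r4:8
c7: CDB Mul1=10; issue MUL r4<-Mul1 | r0:Add1,r1:10,r2:5,r3:Mul2,r4:Mul1
c8: CDB Mul2=20; issue ADD r0<-Add2 | r0:Add2,r1:10,r2:5,r3:20,r4:Mul1
c9: stall | r0:Add2,r1:10,r2:5,r3:20,r4:Mul1
c10: CDB Add1=28; issue SUB r4<-Add1 | r0:Add2,r1:10,r2:5,r3:20,r4:Add1
c11: CDB Add2=25; issue SUB r0<-Add2 | r0:Add2,r1:10,r2:5,r3:20,r4:Add1
c12: stall | r0:Add2,r1:10,r2:5,r3:20,r4:Add1
c13: CDB Add1=-5; issue ADD r1<-Add1 | r0:Add2,r1:Add1,r2:5,r3:20,r4:-5

STATUS = VALUE -5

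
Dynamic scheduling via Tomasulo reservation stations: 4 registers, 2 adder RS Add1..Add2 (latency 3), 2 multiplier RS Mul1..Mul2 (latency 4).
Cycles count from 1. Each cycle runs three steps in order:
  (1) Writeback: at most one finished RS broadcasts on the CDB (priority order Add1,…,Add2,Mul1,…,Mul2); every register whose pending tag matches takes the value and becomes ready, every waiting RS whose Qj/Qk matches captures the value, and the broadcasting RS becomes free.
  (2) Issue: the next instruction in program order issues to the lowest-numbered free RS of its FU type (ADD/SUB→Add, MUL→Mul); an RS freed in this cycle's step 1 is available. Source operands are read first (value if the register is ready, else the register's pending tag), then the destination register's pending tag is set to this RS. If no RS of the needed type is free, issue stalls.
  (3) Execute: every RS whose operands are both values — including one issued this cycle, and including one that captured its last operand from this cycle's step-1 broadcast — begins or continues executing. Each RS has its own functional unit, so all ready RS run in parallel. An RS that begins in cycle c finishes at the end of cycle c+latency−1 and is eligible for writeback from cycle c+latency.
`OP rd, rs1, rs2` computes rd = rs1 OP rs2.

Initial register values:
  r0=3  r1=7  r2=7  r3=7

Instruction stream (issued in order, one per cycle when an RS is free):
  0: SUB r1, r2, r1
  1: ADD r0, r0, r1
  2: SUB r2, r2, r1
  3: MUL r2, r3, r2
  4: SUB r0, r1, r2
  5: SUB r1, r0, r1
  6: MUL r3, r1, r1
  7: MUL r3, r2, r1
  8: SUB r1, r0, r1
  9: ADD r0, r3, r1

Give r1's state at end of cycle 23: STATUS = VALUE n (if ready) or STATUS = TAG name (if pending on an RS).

c1: issue SUB r1<-Add1 | r0:3,r1:Add1,r2:7,r3:7
c2: issue ADD r0<-Add2 | r0:Add2,r1:Add1,r2:7,r3:7
c3: stall | r0:Add2,r1:Add1,r2:7,r3:7
c4: CDB Add1=0; issue SUB r2<-Add1 | r0:Add2,r1:0,r2:Add1,r3:7
c5: issue MUL r2<-Mul1 | r0:Add2,r1:0,r2:Mul1,r3:7
c6: stall | r0:Add2,r1:0,r2:Mul1,r3:7
c7: CDB Add1=7; issue SUB r0<-Add1 | r0:Add1,r1:0,r2:Mul1,r3:7
c8: CDB Add2=3; issue SUB r1<-Add2 | r0:Add1,r1:Add2,r2:Mul1,r3:7
c9: issue MUL r3<-Mul2 | r0:Add1,r1:Add2,r2:Mul1,r3:Mul2
c10: stall | r0:Add1,r1:Add2,r2:Mul1,r3:Mul2
c11: CDB Mul1=49; issue MUL r3<-Mul1 | r0:Add1,r1:Add2,r2:49,r3:Mul1
c12: stall | r0:Add1,r1:Add2,r2:49,r3:Mul1
c13: stall | r0:Add1,r1:Add2,r2:49,r3:Mul1
c14: CDB Add1=-49; issue SUB r1<-Add1 | r0:-49,r1:Add1,r2:49,r3:Mul1
c15: stall | r0:-49,r1:Add1,r2:49,r3:Mul1
c16: stall | r0:-49,r1:Add1,r2:49,r3:Mul1
c17: CDB Add2=-49; issue ADD r0<-Add2 | r0:Add2,r1:Add1,r2:49,r3:Mul1
c18: - | r0:Add2,r1:Add1,r2:49,r3:Mul1
c19: - | r0:Add2,r1:Add1,r2:49,r3:Mul1
c20: CDB Add1=0 | r0:Add2,r1:0,r2:49,r3:Mul1
c21: CDB Mul1=-2401 | r0:Add2,r1:0,r2:49,r3:-2401
c22: CDB Mul2=2401 | r0:Add2,r1:0,r2:49,r3:-2401
c23: - | r0:Add2,r1:0,r2:49,r3:-2401

STATUS = VALUE 0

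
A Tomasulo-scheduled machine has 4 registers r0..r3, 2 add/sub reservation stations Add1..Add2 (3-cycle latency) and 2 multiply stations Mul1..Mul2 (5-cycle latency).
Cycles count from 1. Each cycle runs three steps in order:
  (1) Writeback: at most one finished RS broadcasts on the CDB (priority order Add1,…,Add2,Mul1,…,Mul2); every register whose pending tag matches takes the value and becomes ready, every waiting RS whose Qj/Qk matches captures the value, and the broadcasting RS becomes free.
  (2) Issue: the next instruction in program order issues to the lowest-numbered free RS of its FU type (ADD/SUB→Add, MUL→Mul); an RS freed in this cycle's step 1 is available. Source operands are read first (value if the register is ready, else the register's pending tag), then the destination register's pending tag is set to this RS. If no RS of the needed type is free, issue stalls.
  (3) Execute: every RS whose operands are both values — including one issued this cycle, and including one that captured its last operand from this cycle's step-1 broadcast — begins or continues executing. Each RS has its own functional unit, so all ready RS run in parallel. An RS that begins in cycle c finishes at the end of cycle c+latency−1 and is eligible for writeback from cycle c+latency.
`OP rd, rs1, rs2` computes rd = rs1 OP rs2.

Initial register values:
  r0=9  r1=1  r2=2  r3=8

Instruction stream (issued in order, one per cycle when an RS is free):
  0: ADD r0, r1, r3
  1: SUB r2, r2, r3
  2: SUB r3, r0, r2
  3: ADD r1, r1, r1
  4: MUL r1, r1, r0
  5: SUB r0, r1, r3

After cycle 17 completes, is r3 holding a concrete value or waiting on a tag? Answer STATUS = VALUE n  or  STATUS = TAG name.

STATUS = VALUE 15

cycle 1: issue ADD r0<-Add1 // r0:Add1,r1:1,r2:2,r3:8
cycle 2: issue SUB r2<-Add2 // r0:Add1,r1:1,r2:Add2,r3:8
cycle 3: stall // r0:Add1,r1:1,r2:Add2,r3:8
cycle 4: CDB Add1=9; issue SUB r3<-Add1 // r0:9,r1:1,r2:Add2,r3:Add1
cycle 5: CDB Add2=-6; issue ADD r1<-Add2 // r0:9,r1:Add2,r2:-6,r3:Add1
cycle 6: issue MUL r1<-Mul1 // r0:9,r1:Mul1,r2:-6,r3:Add1
cycle 7: stall // r0:9,r1:Mul1,r2:-6,r3:Add1
cycle 8: CDB Add1=15; issue SUB r0<-Add1 // r0:Add1,r1:Mul1,r2:-6,r3:15
cycle 9: CDB Add2=2 // r0:Add1,r1:Mul1,r2:-6,r3:15
cycle 10: - // r0:Add1,r1:Mul1,r2:-6,r3:15
cycle 11: - // r0:Add1,r1:Mul1,r2:-6,r3:15
cycle 12: - // r0:Add1,r1:Mul1,r2:-6,r3:15
cycle 13: - // r0:Add1,r1:Mul1,r2:-6,r3:15
cycle 14: CDB Mul1=18 // r0:Add1,r1:18,r2:-6,r3:15
cycle 15: - // r0:Add1,r1:18,r2:-6,r3:15
cycle 16: - // r0:Add1,r1:18,r2:-6,r3:15
cycle 17: CDB Add1=3 // r0:3,r1:18,r2:-6,r3:15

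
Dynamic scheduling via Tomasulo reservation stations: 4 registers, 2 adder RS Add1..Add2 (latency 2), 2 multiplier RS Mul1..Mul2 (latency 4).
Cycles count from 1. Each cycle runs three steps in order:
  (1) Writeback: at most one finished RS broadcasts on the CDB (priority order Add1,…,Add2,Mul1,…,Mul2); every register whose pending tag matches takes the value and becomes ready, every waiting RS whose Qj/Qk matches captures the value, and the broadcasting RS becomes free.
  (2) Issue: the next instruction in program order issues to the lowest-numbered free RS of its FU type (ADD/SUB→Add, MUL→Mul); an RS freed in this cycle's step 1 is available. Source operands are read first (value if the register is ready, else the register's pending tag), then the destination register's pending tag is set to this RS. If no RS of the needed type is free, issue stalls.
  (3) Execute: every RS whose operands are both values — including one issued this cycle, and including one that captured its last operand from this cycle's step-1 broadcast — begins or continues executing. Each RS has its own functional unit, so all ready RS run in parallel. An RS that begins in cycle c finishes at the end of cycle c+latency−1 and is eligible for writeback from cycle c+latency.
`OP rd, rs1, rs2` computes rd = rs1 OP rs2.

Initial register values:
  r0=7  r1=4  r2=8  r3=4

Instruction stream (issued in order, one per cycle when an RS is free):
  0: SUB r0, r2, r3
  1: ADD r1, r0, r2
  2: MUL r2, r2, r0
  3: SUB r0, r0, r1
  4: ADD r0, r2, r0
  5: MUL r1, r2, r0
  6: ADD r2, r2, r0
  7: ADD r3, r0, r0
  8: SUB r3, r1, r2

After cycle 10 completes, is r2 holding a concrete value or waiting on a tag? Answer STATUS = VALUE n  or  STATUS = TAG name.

  c1: issue SUB r0<-Add1  regs: r0:Add1,r1:4,r2:8,r3:4
  c2: issue ADD r1<-Add2  regs: r0:Add1,r1:Add2,r2:8,r3:4
  c3: CDB Add1=4; issue MUL r2<-Mul1  regs: r0:4,r1:Add2,r2:Mul1,r3:4
  c4: issue SUB r0<-Add1  regs: r0:Add1,r1:Add2,r2:Mul1,r3:4
  c5: CDB Add2=12; issue ADD r0<-Add2  regs: r0:Add2,r1:12,r2:Mul1,r3:4
  c6: issue MUL r1<-Mul2  regs: r0:Add2,r1:Mul2,r2:Mul1,r3:4
  c7: CDB Add1=-8; issue ADD r2<-Add1  regs: r0:Add2,r1:Mul2,r2:Add1,r3:4
  c8: CDB Mul1=32; stall  regs: r0:Add2,r1:Mul2,r2:Add1,r3:4
  c9: stall  regs: r0:Add2,r1:Mul2,r2:Add1,r3:4
  c10: CDB Add2=24; issue ADD r3<-Add2  regs: r0:24,r1:Mul2,r2:Add1,r3:Add2

STATUS = TAG Add1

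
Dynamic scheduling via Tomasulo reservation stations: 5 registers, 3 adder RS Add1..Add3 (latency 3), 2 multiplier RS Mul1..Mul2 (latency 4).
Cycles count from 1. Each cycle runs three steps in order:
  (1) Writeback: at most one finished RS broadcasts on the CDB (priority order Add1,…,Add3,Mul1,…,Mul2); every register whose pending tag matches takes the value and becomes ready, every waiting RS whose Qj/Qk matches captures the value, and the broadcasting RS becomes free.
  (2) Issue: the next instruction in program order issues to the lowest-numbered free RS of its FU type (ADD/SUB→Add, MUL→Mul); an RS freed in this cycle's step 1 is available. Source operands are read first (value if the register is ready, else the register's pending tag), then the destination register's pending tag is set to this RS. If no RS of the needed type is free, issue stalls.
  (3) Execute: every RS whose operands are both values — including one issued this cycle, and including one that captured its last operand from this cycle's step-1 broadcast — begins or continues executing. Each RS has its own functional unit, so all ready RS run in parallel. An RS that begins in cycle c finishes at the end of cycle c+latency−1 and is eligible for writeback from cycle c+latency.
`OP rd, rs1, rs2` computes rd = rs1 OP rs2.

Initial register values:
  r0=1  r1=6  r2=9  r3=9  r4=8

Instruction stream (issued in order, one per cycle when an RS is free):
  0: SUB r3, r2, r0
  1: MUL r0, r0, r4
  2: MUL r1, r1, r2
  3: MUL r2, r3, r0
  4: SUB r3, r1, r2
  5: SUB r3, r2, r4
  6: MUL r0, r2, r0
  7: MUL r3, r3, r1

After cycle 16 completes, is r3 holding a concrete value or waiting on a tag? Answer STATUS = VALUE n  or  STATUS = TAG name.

cycle 1: issue SUB r3<-Add1 // r0:1,r1:6,r2:9,r3:Add1,r4:8
cycle 2: issue MUL r0<-Mul1 // r0:Mul1,r1:6,r2:9,r3:Add1,r4:8
cycle 3: issue MUL r1<-Mul2 // r0:Mul1,r1:Mul2,r2:9,r3:Add1,r4:8
cycle 4: CDB Add1=8; stall // r0:Mul1,r1:Mul2,r2:9,r3:8,r4:8
cycle 5: stall // r0:Mul1,r1:Mul2,r2:9,r3:8,r4:8
cycle 6: CDB Mul1=8; issue MUL r2<-Mul1 // r0:8,r1:Mul2,r2:Mul1,r3:8,r4:8
cycle 7: CDB Mul2=54; issue SUB r3<-Add1 // r0:8,r1:54,r2:Mul1,r3:Add1,r4:8
cycle 8: issue SUB r3<-Add2 // r0:8,r1:54,r2:Mul1,r3:Add2,r4:8
cycle 9: issue MUL r0<-Mul2 // r0:Mul2,r1:54,r2:Mul1,r3:Add2,r4:8
cycle 10: CDB Mul1=64; issue MUL r3<-Mul1 // r0:Mul2,r1:54,r2:64,r3:Mul1,r4:8
cycle 11: - // r0:Mul2,r1:54,r2:64,r3:Mul1,r4:8
cycle 12: - // r0:Mul2,r1:54,r2:64,r3:Mul1,r4:8
cycle 13: CDB Add1=-10 // r0:Mul2,r1:54,r2:64,r3:Mul1,r4:8
cycle 14: CDB Add2=56 // r0:Mul2,r1:54,r2:64,r3:Mul1,r4:8
cycle 15: CDB Mul2=512 // r0:512,r1:54,r2:64,r3:Mul1,r4:8
cycle 16: - // r0:512,r1:54,r2:64,r3:Mul1,r4:8

STATUS = TAG Mul1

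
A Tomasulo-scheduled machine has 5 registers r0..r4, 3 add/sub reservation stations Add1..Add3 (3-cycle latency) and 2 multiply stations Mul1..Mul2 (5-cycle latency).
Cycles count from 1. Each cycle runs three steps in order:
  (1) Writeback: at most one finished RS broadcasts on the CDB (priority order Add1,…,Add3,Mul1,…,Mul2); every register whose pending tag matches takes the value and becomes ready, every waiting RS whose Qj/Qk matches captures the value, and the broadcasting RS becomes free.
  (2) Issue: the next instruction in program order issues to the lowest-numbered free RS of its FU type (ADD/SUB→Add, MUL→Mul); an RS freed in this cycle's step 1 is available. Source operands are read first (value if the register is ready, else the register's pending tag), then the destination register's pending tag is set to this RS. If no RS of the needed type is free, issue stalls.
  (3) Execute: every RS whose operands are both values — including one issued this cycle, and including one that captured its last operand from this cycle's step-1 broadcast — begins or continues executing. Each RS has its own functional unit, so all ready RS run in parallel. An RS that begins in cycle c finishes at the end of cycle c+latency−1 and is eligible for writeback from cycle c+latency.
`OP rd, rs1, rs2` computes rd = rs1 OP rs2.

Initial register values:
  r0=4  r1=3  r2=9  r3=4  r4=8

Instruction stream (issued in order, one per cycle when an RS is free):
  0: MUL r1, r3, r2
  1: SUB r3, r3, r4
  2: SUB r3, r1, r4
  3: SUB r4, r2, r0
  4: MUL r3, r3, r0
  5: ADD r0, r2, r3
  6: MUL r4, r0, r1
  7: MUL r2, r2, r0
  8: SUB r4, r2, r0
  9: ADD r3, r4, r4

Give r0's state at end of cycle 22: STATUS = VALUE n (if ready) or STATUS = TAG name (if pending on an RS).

cycle 1: issue MUL r1<-Mul1 // r0:4,r1:Mul1,r2:9,r3:4,r4:8
cycle 2: issue SUB r3<-Add1 // r0:4,r1:Mul1,r2:9,r3:Add1,r4:8
cycle 3: issue SUB r3<-Add2 // r0:4,r1:Mul1,r2:9,r3:Add2,r4:8
cycle 4: issue SUB r4<-Add3 // r0:4,r1:Mul1,r2:9,r3:Add2,r4:Add3
cycle 5: CDB Add1=-4; issue MUL r3<-Mul2 // r0:4,r1:Mul1,r2:9,r3:Mul2,r4:Add3
cycle 6: CDB Mul1=36; issue ADD r0<-Add1 // r0:Add1,r1:36,r2:9,r3:Mul2,r4:Add3
cycle 7: CDB Add3=5; issue MUL r4<-Mul1 // r0:Add1,r1:36,r2:9,r3:Mul2,r4:Mul1
cycle 8: stall // r0:Add1,r1:36,r2:9,r3:Mul2,r4:Mul1
cycle 9: CDB Add2=28; stall // r0:Add1,r1:36,r2:9,r3:Mul2,r4:Mul1
cycle 10: stall // r0:Add1,r1:36,r2:9,r3:Mul2,r4:Mul1
cycle 11: stall // r0:Add1,r1:36,r2:9,r3:Mul2,r4:Mul1
cycle 12: stall // r0:Add1,r1:36,r2:9,r3:Mul2,r4:Mul1
cycle 13: stall // r0:Add1,r1:36,r2:9,r3:Mul2,r4:Mul1
cycle 14: CDB Mul2=112; issue MUL r2<-Mul2 // r0:Add1,r1:36,r2:Mul2,r3:112,r4:Mul1
cycle 15: issue SUB r4<-Add2 // r0:Add1,r1:36,r2:Mul2,r3:112,r4:Add2
cycle 16: issue ADD r3<-Add3 // r0:Add1,r1:36,r2:Mul2,r3:Add3,r4:Add2
cycle 17: CDB Add1=121 // r0:121,r1:36,r2:Mul2,r3:Add3,r4:Add2
cycle 18: - // r0:121,r1:36,r2:Mul2,r3:Add3,r4:Add2
cycle 19: - // r0:121,r1:36,r2:Mul2,r3:Add3,r4:Add2
cycle 20: - // r0:121,r1:36,r2:Mul2,r3:Add3,r4:Add2
cycle 21: - // r0:121,r1:36,r2:Mul2,r3:Add3,r4:Add2
cycle 22: CDB Mul1=4356 // r0:121,r1:36,r2:Mul2,r3:Add3,r4:Add2

STATUS = VALUE 121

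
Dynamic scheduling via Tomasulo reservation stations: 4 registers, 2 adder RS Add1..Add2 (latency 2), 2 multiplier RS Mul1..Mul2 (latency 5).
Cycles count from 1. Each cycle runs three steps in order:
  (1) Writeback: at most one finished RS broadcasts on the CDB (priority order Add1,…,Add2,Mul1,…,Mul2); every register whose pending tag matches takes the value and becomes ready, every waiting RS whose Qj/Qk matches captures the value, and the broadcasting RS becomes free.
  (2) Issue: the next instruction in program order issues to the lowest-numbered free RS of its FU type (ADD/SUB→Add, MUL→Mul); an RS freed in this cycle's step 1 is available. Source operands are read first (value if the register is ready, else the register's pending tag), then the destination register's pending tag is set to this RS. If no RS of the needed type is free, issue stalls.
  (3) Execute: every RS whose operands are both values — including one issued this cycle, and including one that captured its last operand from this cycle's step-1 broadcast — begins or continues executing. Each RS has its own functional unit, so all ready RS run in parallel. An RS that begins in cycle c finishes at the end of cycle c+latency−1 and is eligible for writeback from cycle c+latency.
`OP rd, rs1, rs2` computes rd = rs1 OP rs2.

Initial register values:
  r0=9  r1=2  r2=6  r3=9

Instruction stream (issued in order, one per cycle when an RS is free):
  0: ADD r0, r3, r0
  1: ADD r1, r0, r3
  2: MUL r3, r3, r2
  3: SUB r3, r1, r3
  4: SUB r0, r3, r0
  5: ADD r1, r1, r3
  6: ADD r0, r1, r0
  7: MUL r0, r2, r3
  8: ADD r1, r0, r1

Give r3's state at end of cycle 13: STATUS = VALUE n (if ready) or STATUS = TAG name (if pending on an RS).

c1: issue ADD r0<-Add1 | r0:Add1,r1:2,r2:6,r3:9
c2: issue ADD r1<-Add2 | r0:Add1,r1:Add2,r2:6,r3:9
c3: CDB Add1=18; issue MUL r3<-Mul1 | r0:18,r1:Add2,r2:6,r3:Mul1
c4: issue SUB r3<-Add1 | r0:18,r1:Add2,r2:6,r3:Add1
c5: CDB Add2=27; issue SUB r0<-Add2 | r0:Add2,r1:27,r2:6,r3:Add1
c6: stall | r0:Add2,r1:27,r2:6,r3:Add1
c7: stall | r0:Add2,r1:27,r2:6,r3:Add1
c8: CDB Mul1=54; stall | r0:Add2,r1:27,r2:6,r3:Add1
c9: stall | r0:Add2,r1:27,r2:6,r3:Add1
c10: CDB Add1=-27; issue ADD r1<-Add1 | r0:Add2,r1:Add1,r2:6,r3:-27
c11: stall | r0:Add2,r1:Add1,r2:6,r3:-27
c12: CDB Add1=0; issue ADD r0<-Add1 | r0:Add1,r1:0,r2:6,r3:-27
c13: CDB Add2=-45; issue MUL r0<-Mul1 | r0:Mul1,r1:0,r2:6,r3:-27

STATUS = VALUE -27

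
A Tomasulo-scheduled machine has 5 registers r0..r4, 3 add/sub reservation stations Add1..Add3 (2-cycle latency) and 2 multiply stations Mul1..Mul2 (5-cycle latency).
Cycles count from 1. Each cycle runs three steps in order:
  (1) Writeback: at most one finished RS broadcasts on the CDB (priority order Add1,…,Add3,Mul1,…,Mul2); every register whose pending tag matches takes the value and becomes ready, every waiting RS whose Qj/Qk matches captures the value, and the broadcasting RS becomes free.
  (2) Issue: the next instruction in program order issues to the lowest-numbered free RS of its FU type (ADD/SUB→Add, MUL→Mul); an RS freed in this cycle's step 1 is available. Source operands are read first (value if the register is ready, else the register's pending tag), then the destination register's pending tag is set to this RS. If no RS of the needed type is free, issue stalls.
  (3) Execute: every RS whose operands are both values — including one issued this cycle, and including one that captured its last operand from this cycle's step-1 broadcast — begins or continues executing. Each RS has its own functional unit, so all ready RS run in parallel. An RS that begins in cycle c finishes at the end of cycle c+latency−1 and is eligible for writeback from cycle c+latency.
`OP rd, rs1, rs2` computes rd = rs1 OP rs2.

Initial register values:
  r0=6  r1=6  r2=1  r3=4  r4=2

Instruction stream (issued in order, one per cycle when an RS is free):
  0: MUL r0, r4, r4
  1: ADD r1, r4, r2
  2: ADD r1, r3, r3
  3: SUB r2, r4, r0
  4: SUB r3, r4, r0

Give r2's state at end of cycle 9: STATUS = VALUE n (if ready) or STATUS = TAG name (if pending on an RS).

STATUS = VALUE -2

c1: issue MUL r0<-Mul1 | r0:Mul1,r1:6,r2:1,r3:4,r4:2
c2: issue ADD r1<-Add1 | r0:Mul1,r1:Add1,r2:1,r3:4,r4:2
c3: issue ADD r1<-Add2 | r0:Mul1,r1:Add2,r2:1,r3:4,r4:2
c4: CDB Add1=3; issue SUB r2<-Add1 | r0:Mul1,r1:Add2,r2:Add1,r3:4,r4:2
c5: CDB Add2=8; issue SUB r3<-Add2 | r0:Mul1,r1:8,r2:Add1,r3:Add2,r4:2
c6: CDB Mul1=4 | r0:4,r1:8,r2:Add1,r3:Add2,r4:2
c7: - | r0:4,r1:8,r2:Add1,r3:Add2,r4:2
c8: CDB Add1=-2 | r0:4,r1:8,r2:-2,r3:Add2,r4:2
c9: CDB Add2=-2 | r0:4,r1:8,r2:-2,r3:-2,r4:2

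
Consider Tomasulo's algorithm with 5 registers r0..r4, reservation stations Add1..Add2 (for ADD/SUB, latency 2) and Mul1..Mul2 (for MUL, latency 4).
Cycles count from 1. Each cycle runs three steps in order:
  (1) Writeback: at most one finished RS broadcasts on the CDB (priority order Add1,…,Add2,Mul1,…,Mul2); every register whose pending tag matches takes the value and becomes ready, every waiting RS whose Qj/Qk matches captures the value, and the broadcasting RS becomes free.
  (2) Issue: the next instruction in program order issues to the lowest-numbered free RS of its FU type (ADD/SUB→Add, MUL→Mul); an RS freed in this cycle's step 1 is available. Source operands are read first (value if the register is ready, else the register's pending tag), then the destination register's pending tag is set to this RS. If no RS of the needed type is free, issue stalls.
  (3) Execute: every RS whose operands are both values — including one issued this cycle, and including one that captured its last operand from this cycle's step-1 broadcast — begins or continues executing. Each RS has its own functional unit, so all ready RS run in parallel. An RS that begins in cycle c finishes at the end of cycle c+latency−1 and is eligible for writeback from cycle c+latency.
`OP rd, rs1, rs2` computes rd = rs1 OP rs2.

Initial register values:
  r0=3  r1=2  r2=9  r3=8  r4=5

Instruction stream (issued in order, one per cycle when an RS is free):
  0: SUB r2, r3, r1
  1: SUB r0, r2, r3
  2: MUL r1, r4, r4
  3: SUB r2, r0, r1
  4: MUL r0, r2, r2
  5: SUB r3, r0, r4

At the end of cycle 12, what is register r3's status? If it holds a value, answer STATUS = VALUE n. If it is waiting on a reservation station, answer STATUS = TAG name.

STATUS = TAG Add2

cycle 1: issue SUB r2<-Add1 // r0:3,r1:2,r2:Add1,r3:8,r4:5
cycle 2: issue SUB r0<-Add2 // r0:Add2,r1:2,r2:Add1,r3:8,r4:5
cycle 3: CDB Add1=6; issue MUL r1<-Mul1 // r0:Add2,r1:Mul1,r2:6,r3:8,r4:5
cycle 4: issue SUB r2<-Add1 // r0:Add2,r1:Mul1,r2:Add1,r3:8,r4:5
cycle 5: CDB Add2=-2; issue MUL r0<-Mul2 // r0:Mul2,r1:Mul1,r2:Add1,r3:8,r4:5
cycle 6: issue SUB r3<-Add2 // r0:Mul2,r1:Mul1,r2:Add1,r3:Add2,r4:5
cycle 7: CDB Mul1=25 // r0:Mul2,r1:25,r2:Add1,r3:Add2,r4:5
cycle 8: - // r0:Mul2,r1:25,r2:Add1,r3:Add2,r4:5
cycle 9: CDB Add1=-27 // r0:Mul2,r1:25,r2:-27,r3:Add2,r4:5
cycle 10: - // r0:Mul2,r1:25,r2:-27,r3:Add2,r4:5
cycle 11: - // r0:Mul2,r1:25,r2:-27,r3:Add2,r4:5
cycle 12: - // r0:Mul2,r1:25,r2:-27,r3:Add2,r4:5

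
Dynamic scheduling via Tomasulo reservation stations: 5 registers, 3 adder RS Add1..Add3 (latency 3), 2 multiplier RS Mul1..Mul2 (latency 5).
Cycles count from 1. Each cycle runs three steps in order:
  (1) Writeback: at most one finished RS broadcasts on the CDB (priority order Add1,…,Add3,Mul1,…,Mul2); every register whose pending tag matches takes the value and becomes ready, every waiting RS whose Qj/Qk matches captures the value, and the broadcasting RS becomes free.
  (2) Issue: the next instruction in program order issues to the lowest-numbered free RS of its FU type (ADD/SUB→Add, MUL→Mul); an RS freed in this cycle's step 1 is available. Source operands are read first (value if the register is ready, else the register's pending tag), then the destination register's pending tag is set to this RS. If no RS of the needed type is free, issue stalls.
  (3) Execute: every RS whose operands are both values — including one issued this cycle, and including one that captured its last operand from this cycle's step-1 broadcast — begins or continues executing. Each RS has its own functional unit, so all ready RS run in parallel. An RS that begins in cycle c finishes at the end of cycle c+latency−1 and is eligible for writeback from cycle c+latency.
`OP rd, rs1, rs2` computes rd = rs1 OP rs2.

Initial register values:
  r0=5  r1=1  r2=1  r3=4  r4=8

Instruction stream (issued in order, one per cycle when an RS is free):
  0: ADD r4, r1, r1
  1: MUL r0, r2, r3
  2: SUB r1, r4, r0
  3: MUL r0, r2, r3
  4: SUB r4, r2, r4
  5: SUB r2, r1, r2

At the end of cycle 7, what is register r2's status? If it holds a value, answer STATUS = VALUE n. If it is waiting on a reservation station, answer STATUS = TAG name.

c1: issue ADD r4<-Add1 | r0:5,r1:1,r2:1,r3:4,r4:Add1
c2: issue MUL r0<-Mul1 | r0:Mul1,r1:1,r2:1,r3:4,r4:Add1
c3: issue SUB r1<-Add2 | r0:Mul1,r1:Add2,r2:1,r3:4,r4:Add1
c4: CDB Add1=2; issue MUL r0<-Mul2 | r0:Mul2,r1:Add2,r2:1,r3:4,r4:2
c5: issue SUB r4<-Add1 | r0:Mul2,r1:Add2,r2:1,r3:4,r4:Add1
c6: issue SUB r2<-Add3 | r0:Mul2,r1:Add2,r2:Add3,r3:4,r4:Add1
c7: CDB Mul1=4 | r0:Mul2,r1:Add2,r2:Add3,r3:4,r4:Add1

STATUS = TAG Add3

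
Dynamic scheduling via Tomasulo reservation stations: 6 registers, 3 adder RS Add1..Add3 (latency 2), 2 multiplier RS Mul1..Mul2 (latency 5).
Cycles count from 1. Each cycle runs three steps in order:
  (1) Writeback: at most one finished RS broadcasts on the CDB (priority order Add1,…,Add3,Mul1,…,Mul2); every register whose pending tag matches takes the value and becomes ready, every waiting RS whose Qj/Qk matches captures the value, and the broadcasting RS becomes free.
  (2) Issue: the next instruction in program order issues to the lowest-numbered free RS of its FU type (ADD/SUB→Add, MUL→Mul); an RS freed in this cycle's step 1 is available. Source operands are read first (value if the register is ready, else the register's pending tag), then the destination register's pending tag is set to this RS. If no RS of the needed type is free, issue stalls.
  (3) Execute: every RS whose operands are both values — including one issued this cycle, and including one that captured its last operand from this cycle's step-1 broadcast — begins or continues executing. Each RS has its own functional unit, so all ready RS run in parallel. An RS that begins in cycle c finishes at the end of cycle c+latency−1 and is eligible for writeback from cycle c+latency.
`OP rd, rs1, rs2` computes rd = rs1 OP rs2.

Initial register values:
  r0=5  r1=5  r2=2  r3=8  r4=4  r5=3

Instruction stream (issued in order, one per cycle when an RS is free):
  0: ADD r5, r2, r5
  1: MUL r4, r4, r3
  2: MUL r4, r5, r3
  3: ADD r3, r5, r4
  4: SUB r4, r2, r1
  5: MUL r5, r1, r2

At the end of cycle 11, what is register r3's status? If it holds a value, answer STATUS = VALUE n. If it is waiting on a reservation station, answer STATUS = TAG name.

cycle 1: issue ADD r5<-Add1 // r0:5,r1:5,r2:2,r3:8,r4:4,r5:Add1
cycle 2: issue MUL r4<-Mul1 // r0:5,r1:5,r2:2,r3:8,r4:Mul1,r5:Add1
cycle 3: CDB Add1=5; issue MUL r4<-Mul2 // r0:5,r1:5,r2:2,r3:8,r4:Mul2,r5:5
cycle 4: issue ADD r3<-Add1 // r0:5,r1:5,r2:2,r3:Add1,r4:Mul2,r5:5
cycle 5: issue SUB r4<-Add2 // r0:5,r1:5,r2:2,r3:Add1,r4:Add2,r5:5
cycle 6: stall // r0:5,r1:5,r2:2,r3:Add1,r4:Add2,r5:5
cycle 7: CDB Add2=-3; stall // r0:5,r1:5,r2:2,r3:Add1,r4:-3,r5:5
cycle 8: CDB Mul1=32; issue MUL r5<-Mul1 // r0:5,r1:5,r2:2,r3:Add1,r4:-3,r5:Mul1
cycle 9: CDB Mul2=40 // r0:5,r1:5,r2:2,r3:Add1,r4:-3,r5:Mul1
cycle 10: - // r0:5,r1:5,r2:2,r3:Add1,r4:-3,r5:Mul1
cycle 11: CDB Add1=45 // r0:5,r1:5,r2:2,r3:45,r4:-3,r5:Mul1

STATUS = VALUE 45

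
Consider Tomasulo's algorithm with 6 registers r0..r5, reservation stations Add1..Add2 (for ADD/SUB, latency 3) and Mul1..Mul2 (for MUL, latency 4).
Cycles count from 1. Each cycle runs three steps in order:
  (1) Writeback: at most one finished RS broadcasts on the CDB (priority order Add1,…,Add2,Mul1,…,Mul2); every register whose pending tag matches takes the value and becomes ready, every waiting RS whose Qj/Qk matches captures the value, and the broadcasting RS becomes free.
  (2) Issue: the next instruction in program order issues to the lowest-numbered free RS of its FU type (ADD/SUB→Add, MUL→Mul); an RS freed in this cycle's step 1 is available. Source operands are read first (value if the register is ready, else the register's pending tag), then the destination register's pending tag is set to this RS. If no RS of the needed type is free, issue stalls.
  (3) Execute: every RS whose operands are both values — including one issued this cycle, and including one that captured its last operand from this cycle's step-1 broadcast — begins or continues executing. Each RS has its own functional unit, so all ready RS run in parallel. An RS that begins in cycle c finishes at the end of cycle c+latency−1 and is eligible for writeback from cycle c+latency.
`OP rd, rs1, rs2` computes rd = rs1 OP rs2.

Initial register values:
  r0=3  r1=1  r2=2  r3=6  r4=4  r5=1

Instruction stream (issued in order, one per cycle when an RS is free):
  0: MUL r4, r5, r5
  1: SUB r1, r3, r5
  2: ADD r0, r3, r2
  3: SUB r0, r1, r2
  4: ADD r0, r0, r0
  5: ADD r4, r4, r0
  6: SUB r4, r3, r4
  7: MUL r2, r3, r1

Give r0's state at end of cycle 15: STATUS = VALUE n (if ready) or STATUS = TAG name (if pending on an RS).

c1: issue MUL r4<-Mul1 | r0:3,r1:1,r2:2,r3:6,r4:Mul1,r5:1
c2: issue SUB r1<-Add1 | r0:3,r1:Add1,r2:2,r3:6,r4:Mul1,r5:1
c3: issue ADD r0<-Add2 | r0:Add2,r1:Add1,r2:2,r3:6,r4:Mul1,r5:1
c4: stall | r0:Add2,r1:Add1,r2:2,r3:6,r4:Mul1,r5:1
c5: CDB Add1=5; issue SUB r0<-Add1 | r0:Add1,r1:5,r2:2,r3:6,r4:Mul1,r5:1
c6: CDB Add2=8; issue ADD r0<-Add2 | r0:Add2,r1:5,r2:2,r3:6,r4:Mul1,r5:1
c7: CDB Mul1=1; stall | r0:Add2,r1:5,r2:2,r3:6,r4:1,r5:1
c8: CDB Add1=3; issue ADD r4<-Add1 | r0:Add2,r1:5,r2:2,r3:6,r4:Add1,r5:1
c9: stall | r0:Add2,r1:5,r2:2,r3:6,r4:Add1,r5:1
c10: stall | r0:Add2,r1:5,r2:2,r3:6,r4:Add1,r5:1
c11: CDB Add2=6; issue SUB r4<-Add2 | r0:6,r1:5,r2:2,r3:6,r4:Add2,r5:1
c12: issue MUL r2<-Mul1 | r0:6,r1:5,r2:Mul1,r3:6,r4:Add2,r5:1
c13: - | r0:6,r1:5,r2:Mul1,r3:6,r4:Add2,r5:1
c14: CDB Add1=7 | r0:6,r1:5,r2:Mul1,r3:6,r4:Add2,r5:1
c15: - | r0:6,r1:5,r2:Mul1,r3:6,r4:Add2,r5:1

STATUS = VALUE 6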